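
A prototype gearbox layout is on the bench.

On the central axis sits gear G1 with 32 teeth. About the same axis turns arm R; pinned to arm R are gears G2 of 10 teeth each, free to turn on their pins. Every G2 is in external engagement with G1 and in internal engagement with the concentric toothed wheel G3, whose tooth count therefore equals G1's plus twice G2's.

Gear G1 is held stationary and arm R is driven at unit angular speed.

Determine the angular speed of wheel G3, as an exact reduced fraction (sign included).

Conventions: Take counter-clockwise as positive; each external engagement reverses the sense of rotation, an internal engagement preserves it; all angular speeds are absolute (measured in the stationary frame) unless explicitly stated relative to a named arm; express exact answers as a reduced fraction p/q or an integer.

21/13

topology: planetary set — G1 32T / G2 10T / G3 52T, arm = carrier (Willis)
ring teeth: 32 + 2·10 = 52
32(ω_sun−ω_arm) = −52(ω_ring−ω_arm),  ω_sun = 0, ω_arm = 1
ω_ring = 1 − (32/52)(0−1) = 21/13
exact speed ratio = 21/13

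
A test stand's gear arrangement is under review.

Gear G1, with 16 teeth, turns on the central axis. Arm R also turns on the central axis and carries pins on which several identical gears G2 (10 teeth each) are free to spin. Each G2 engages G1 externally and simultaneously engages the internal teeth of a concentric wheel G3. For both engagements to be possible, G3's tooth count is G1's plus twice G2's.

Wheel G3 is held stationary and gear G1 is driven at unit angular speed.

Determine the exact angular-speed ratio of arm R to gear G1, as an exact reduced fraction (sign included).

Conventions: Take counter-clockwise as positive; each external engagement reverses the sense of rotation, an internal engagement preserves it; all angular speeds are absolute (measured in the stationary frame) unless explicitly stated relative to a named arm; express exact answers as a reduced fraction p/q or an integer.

4/13

topology: planetary set — G1 16T / G2 10T / G3 36T, arm = carrier (Willis)
ring teeth: 16 + 2·10 = 36
16(ω_sun−ω_arm) = −36(ω_ring−ω_arm),  ω_ring = 0, ω_sun = 1
16(1−ω_arm) = −36(0−ω_arm)  ⇒  52·ω_arm = 16  ⇒  ω_arm = 4/13
ω_out/ω_in = 4/13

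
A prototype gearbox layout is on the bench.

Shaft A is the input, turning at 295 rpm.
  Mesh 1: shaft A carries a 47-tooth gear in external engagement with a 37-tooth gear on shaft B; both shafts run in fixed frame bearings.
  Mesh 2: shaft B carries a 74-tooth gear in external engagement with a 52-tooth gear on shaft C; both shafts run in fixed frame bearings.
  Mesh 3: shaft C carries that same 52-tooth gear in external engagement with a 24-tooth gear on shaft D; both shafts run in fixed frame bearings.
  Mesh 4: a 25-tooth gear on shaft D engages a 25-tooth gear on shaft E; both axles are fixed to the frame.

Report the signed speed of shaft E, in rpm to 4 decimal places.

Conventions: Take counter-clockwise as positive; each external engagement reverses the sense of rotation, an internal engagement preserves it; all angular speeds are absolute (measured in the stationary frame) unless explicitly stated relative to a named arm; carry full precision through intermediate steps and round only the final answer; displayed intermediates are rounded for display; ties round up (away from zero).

+1155.4167 rpm

topology: fixed-axis compound train — 4 meshes, A→E
mesh 1 [47T→37T]: ω = 295.0000×47/37 = 374.7297 rpm, sense flips to −
mesh 2 [74T→52T]: ω = 374.7297×74/52 = 533.2692 rpm, sense flips to +
mesh 3 [52T→24T]: ω = 533.2692×52/24 = 1155.4167 rpm, sense flips to −
mesh 4 [25T→25T]: ω = 1155.4167×25/25 = 1155.4167 rpm, sense flips to +
signed output speed = +1155.4167 rpm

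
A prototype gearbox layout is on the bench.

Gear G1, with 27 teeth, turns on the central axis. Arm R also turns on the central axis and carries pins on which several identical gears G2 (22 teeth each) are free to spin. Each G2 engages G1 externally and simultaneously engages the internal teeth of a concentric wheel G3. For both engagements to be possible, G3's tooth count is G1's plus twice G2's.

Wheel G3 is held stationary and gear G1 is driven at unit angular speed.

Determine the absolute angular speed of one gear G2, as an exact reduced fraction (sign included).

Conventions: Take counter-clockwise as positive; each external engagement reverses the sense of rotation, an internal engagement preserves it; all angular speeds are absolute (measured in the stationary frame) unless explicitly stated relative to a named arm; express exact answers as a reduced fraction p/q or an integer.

class = planetary set [G3 = 27+2·22 = 71; Willis about the carrier]
ring teeth: 27 + 2·22 = 71
27(ω_sun−ω_arm) = −71(ω_ring−ω_arm),  ω_ring = 0, ω_sun = 1
27(1−ω_arm) = −71(0−ω_arm)  ⇒  98·ω_arm = 27  ⇒  ω_arm = 27/98
sun–planet mesh: 27·(1−27/98) = −22·(ω_p−ω_arm)  ⇒  ω_p−ω_arm = -1917/2156
ω_p = 27/98 − 1917/2156 = -27/44
exact speed ratio = -27/44

-27/44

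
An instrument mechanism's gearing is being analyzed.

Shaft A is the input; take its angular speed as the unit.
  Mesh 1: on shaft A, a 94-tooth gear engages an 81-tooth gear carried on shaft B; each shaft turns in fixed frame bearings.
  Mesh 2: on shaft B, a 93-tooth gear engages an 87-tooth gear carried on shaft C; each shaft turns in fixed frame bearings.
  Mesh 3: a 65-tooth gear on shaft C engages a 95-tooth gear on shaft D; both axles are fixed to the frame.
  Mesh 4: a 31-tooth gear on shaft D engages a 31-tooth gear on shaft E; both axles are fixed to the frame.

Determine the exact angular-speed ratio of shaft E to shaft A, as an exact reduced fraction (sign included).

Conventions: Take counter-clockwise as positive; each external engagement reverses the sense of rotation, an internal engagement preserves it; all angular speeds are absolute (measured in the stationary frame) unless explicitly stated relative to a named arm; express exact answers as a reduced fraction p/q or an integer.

class = fixed-axis compound train [4 meshes; 4 ratios multiply, 4 sense flips]
mesh 1 [94T→81T]: running ratio 94/81, sense −
mesh 2 [93T→87T]: running ratio 2914/2349, sense +
mesh 3 [65T→95T]: running ratio 37882/44631, sense −
mesh 4 [31T→31T]: running ratio 37882/44631, sense +
ω_out/ω_in = 37882/44631

37882/44631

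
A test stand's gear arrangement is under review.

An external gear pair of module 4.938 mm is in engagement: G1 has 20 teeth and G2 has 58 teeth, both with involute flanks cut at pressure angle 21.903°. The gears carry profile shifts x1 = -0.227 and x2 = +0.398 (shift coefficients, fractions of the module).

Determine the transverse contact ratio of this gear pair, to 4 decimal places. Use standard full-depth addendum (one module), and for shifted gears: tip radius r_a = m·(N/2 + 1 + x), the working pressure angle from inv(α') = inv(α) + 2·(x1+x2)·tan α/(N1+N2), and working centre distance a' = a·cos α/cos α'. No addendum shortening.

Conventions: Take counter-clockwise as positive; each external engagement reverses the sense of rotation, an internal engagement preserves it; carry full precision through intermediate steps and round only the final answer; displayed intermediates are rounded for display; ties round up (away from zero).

recognized (one external pair, fixed centres): single-mesh tooth geometry, m = 4.938, N1 = 20, N2 = 58
base radii: r_b1 = 45.815590, r_b2 = 132.865210
tip radii: r_a1 = 53.197074, r_a2 = 150.105324
inv(α') = inv(21.903°) + 2·(-0.227+0.398)·tan α/(20+58) = 0.02154165  ⇒  α' = 22.50907°
a' = a·cos α / cos α' = 192.5820·cos 21.903°/cos 22.50907° = 193.415388
action lengths: √(r_a1²−r_b1²) = 27.034430, √(r_a2²−r_b2²) = 69.845860
base pitch p_b = π·m·cos α = 14.393392
CR = (27.034430 + 69.845860 − 193.415388·sin 22.50907°)/14.393392 = 1.586502
contact ratio ≈ 1.5865

1.5865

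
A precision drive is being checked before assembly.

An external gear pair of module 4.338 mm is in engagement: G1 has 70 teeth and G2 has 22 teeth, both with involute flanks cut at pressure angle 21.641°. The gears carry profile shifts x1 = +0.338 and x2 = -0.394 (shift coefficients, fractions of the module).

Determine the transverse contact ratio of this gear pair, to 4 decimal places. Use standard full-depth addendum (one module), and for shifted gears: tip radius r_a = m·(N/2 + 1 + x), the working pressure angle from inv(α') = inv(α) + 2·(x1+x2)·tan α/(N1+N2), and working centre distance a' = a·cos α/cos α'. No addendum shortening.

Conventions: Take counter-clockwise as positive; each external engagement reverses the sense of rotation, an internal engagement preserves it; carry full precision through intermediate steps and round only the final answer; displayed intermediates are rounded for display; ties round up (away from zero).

class = single-mesh tooth geometry [involute pair 70T × 22T, m = 4.338]
base radii: r_b1 = 141.127932, r_b2 = 44.354493
tip radii: r_a1 = 157.634244, r_a2 = 50.346828
inv(α') = inv(21.641°) + 2·(+0.338-0.394)·tan α/(70+22) = 0.01856629  ⇒  α' = 21.46360°
a' = a·cos α / cos α' = 199.5480·cos 21.641°/cos 21.46360° = 199.304122
action lengths: √(r_a1²−r_b1²) = 70.224367, √(r_a2²−r_b2²) = 23.821882
base pitch p_b = π·m·cos α = 12.667614
CR = (70.224367 + 23.821882 − 199.304122·sin 21.46360°)/12.667614 = 1.667154
contact ratio ≈ 1.6672

1.6672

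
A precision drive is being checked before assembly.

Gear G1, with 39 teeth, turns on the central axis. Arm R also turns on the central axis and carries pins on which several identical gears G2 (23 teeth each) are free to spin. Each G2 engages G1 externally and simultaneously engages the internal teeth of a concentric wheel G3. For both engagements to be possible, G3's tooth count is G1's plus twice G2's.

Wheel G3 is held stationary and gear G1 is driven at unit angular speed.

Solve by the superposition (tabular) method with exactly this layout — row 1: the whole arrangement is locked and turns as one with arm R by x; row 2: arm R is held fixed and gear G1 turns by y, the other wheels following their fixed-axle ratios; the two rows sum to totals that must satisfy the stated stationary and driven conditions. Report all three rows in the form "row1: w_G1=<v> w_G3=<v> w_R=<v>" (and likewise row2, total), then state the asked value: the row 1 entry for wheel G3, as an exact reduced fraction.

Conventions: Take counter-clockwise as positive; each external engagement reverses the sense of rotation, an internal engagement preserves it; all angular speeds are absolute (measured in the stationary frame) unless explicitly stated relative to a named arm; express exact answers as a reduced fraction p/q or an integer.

planetary set (39T centre, 23T on arm, 85T internal) — Willis relation
row 1 — lock + rotate with arm: ω_sun = ω_ring = ω_arm = x
row 2: sun turns y, ring = −(39/85)·y, arm 0
boundary: total ω_ring = x − (39/85)·y = 0 and total ω_sun = x + y = 1  ⇒  y = 85/124, x = 39/124
row 2 ring = −(39/85)·85/124 = -39/124
totals (row 1 + row 2): sun 39/124 + 85/124 = 1, ring 39/124 + (-39/124) = 0, arm 39/124 + 0 = 39/124
asked cell (row1, ring) = 39/124

row1: w_G1=39/124 w_G3=39/124 w_R=39/124
row2: w_G1=85/124 w_G3=-39/124 w_R=0
total: w_G1=1 w_G3=0 w_R=39/124
asked value: 39/124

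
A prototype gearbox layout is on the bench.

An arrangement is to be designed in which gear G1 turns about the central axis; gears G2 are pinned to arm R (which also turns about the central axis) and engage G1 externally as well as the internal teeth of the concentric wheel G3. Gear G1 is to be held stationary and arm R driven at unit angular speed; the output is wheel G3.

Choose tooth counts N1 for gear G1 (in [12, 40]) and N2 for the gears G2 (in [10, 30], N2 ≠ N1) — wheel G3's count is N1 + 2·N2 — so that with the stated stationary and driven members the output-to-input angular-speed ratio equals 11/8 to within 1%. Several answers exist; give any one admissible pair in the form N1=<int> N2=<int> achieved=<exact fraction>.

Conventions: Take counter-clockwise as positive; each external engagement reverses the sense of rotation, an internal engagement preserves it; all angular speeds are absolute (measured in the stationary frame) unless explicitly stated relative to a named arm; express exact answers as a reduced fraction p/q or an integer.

N1=12 N2=10 achieved=11/8

design class (target 11/8): planetary set
Willis with ω_sun = 0: ω_ring/ω_arm = (N1+N3)/N3; set equal to 11/8  ⇒  N3/N1 = 1/(11/8 − 1) = 8/3
N3 = N1 + 2·N2  ⇒  N2/N1 = (N3/N1 − 1)/2 = (8/3 − 1)/2 = 5/6
smallest multiple with N1 ≥ 12 and N2 ≥ 10: k = 2  ⇒  N1 = 2·6 = 12, N2 = 2·5 = 10 (N1 ≤ 40, N2 ≤ 30, N2 ≠ N1 ✓), N3 = 12 + 2·10 = 32
check: (N1+N3)/N3 with N1 = 12, N3 = 32 gives 11/8; |achieved − target| = 0 ≤ 11/800 ✓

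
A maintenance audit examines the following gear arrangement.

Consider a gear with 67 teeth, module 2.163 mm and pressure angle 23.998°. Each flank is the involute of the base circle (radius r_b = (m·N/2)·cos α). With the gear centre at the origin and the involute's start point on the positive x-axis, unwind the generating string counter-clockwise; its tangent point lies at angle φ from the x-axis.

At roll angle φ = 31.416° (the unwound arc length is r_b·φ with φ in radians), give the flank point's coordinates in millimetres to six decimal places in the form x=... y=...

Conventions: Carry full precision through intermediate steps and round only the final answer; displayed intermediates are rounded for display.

recognized (one wheel, involute flank): single-mesh tooth geometry, m = 2.163, N = 67
pitch radius r_p = m·N/2 = 2.163·67/2 = 72.460500
base radius r_b = r_p·cos α = 72.460500·cos 23.998° = 66.196989
roll angle φ = 31.416° = 0.54831264 rad
x = r_b·(cos φ + φ·sin φ) = 75.412413
y = r_b·(sin φ − φ·cos φ) = 3.529297

x=75.412413 y=3.529297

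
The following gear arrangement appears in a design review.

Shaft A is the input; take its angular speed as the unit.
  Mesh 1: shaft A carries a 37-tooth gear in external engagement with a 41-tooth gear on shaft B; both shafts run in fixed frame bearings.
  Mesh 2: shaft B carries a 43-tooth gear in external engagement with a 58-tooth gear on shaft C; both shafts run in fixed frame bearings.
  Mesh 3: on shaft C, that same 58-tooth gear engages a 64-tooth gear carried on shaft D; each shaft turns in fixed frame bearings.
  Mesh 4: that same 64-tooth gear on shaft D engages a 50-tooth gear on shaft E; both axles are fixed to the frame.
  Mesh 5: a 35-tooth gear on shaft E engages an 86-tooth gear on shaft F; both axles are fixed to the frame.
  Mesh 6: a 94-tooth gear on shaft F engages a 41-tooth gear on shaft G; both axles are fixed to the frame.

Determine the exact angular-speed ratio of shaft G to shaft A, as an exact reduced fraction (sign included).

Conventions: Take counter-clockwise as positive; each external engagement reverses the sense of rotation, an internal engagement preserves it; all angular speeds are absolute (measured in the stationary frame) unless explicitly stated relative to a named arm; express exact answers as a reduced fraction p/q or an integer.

class = fixed-axis compound train [6 meshes; 6 ratios multiply, 6 sense flips]
mesh 1 [37T→41T]: running ratio 37/41, sense −
mesh 2 [43T→58T]: running ratio 1591/2378, sense +
mesh 3 [58T→64T]: running ratio 1591/2624, sense −
mesh 4 [64T→50T]: running ratio 1591/2050, sense +
mesh 5 [35T→86T]: running ratio 259/820, sense −
mesh 6 [94T→41T]: running ratio 12173/16810, sense +
ω_out/ω_in = 12173/16810

12173/16810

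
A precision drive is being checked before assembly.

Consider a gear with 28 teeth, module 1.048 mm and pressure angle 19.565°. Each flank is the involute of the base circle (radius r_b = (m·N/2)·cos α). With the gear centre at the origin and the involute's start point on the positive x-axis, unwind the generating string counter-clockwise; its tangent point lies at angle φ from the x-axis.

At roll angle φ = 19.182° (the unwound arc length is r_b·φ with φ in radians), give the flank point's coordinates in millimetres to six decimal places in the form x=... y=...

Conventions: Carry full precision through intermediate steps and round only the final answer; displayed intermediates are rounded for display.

recognized (one wheel, involute flank): single-mesh tooth geometry, m = 1.048, N = 28
pitch radius r_p = m·N/2 = 1.048·28/2 = 14.672000
base radius r_b = r_p·cos α = 14.672000·cos 19.565° = 13.824871
roll angle φ = 19.182° = 0.33478906 rad
x = r_b·(cos φ + φ·sin φ) = 14.578067
y = r_b·(sin φ − φ·cos φ) = 0.170993

x=14.578067 y=0.170993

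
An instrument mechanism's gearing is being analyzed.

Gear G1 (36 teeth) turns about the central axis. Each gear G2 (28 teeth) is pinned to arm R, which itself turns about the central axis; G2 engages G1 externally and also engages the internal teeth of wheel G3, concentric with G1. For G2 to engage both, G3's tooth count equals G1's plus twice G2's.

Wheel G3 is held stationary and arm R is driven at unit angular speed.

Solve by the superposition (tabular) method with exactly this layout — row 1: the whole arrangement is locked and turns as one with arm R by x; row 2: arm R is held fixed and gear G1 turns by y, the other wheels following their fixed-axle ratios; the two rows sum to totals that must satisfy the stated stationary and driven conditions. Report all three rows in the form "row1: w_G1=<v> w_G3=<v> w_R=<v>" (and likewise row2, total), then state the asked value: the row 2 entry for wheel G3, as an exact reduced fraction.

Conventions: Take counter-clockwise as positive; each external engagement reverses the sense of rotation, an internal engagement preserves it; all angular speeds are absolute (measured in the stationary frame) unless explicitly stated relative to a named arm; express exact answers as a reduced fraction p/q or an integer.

topology: planetary set — G1 36T / G2 28T / G3 92T, arm = carrier (Willis)
row 1 — lock + rotate with arm: ω_sun = ω_ring = ω_arm = x
row 2: sun turns y, ring = −(36/92)·y, arm 0
boundary: total ω_ring = x − (36/92)·y = 0 and total ω_arm = x = 1  ⇒  y = 23/9, x = 1
row 2 ring = −(36/92)·23/9 = -1
totals (row 1 + row 2): sun 1 + 23/9 = 32/9, ring 1 + (-1) = 0, arm 1 + 0 = 1
asked cell (row2, ring) = -1

row1: w_G1=1 w_G3=1 w_R=1
row2: w_G1=23/9 w_G3=-1 w_R=0
total: w_G1=32/9 w_G3=0 w_R=1
asked value: -1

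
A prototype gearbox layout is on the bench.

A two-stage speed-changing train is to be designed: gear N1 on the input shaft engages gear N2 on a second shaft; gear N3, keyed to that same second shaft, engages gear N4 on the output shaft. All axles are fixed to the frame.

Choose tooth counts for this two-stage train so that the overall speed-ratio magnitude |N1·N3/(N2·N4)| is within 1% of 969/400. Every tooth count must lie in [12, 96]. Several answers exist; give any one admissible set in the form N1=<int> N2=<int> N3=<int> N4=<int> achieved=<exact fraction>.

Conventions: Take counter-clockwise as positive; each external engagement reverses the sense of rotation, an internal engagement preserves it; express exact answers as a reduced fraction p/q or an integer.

design class (target 969/400): fixed-axis compound train
target = 969/400 in lowest terms: an exact hit needs N1·N3 = k·969 and N2·N4 = k·400 for one integer k, every count in [12, 96]; additionally prefer no 1:1 stage (N1 ≠ N2, N3 ≠ N4)
k = 1: N1·N3 = 969 = 17·57, N2·N4 = 400 = 16·25
achieved = 17·57/(16·25) = 969/400; |achieved − target| = 0 ≤ 969/40000 ✓

N1=17 N2=16 N3=57 N4=25 achieved=969/400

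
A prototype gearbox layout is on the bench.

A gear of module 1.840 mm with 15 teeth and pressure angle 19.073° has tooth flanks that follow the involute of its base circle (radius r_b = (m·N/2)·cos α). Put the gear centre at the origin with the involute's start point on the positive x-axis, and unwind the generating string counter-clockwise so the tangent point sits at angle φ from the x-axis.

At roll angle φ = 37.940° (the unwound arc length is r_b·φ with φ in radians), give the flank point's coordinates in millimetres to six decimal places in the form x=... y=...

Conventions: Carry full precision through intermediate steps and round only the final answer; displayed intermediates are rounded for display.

x=15.595943 y=1.207806

topology: single-mesh involute geometry — m = 1.840, N = 15
pitch radius r_p = m·N/2 = 1.840·15/2 = 13.800000
base radius r_b = r_p·cos α = 13.800000·cos 19.073° = 13.042421
roll angle φ = 37.940° = 0.66217792 rad
x = r_b·(cos φ + φ·sin φ) = 15.595943
y = r_b·(sin φ − φ·cos φ) = 1.207806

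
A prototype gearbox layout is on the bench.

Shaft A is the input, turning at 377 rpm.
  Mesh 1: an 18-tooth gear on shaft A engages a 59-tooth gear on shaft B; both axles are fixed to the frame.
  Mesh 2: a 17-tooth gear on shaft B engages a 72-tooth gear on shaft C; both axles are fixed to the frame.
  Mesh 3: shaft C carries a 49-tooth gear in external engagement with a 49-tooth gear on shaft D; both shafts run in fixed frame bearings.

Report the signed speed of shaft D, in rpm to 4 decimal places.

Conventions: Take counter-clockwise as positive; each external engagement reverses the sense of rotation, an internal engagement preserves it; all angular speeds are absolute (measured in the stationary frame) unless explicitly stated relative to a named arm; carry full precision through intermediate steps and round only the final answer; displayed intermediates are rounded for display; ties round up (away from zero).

recognized (4 fixed axles, 3 meshes): fixed-axis compound train
mesh 1 [18T→59T]: ω = 377.0000×18/59 = 115.0169 rpm, sense flips to −
mesh 2 [17T→72T]: ω = 115.0169×17/72 = 27.1568 rpm, sense flips to +
mesh 3 [49T→49T]: ω = 27.1568×49/49 = 27.1568 rpm, sense flips to −
signed output speed = -27.1568 rpm

-27.1568 rpm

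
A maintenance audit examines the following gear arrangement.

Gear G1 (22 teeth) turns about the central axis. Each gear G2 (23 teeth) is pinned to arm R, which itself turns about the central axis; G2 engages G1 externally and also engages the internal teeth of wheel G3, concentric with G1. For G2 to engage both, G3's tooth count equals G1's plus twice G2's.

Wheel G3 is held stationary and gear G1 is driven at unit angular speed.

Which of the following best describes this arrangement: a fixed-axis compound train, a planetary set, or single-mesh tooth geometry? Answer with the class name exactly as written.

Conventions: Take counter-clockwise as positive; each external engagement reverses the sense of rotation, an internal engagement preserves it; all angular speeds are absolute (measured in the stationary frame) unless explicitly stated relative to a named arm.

class = planetary set [G3 = 22+2·23 = 68; Willis about the carrier]
classification: planetary set

planetary set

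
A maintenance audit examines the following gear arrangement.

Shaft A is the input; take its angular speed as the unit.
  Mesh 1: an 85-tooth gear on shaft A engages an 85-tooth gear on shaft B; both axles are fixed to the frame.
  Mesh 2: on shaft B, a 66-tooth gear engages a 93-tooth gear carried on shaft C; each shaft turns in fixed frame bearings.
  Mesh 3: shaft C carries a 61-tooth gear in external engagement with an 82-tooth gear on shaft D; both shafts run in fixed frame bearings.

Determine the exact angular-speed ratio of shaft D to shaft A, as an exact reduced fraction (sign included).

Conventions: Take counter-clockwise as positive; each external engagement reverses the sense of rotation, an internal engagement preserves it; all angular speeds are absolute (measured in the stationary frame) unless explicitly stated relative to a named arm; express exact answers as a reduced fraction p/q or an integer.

class = fixed-axis compound train [3 meshes; 3 ratios multiply, 3 sense flips]
mesh 1 [85T→85T]: running ratio 1, sense −
mesh 2 [66T→93T]: running ratio 22/31, sense +
mesh 3 [61T→82T]: running ratio 671/1271, sense −
ω_out/ω_in = -671/1271

-671/1271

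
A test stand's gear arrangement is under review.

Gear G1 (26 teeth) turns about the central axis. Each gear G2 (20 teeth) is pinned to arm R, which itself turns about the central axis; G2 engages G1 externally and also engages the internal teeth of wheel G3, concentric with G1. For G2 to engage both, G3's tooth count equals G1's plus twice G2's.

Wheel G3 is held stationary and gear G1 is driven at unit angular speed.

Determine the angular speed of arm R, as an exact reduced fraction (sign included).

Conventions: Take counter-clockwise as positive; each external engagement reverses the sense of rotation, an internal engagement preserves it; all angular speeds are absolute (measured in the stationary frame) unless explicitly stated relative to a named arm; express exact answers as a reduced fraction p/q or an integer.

class = planetary set [G3 = 26+2·20 = 66; Willis about the carrier]
ring teeth: 26 + 2·20 = 66
26(ω_sun−ω_arm) = −66(ω_ring−ω_arm),  ω_ring = 0, ω_sun = 1
26(1−ω_arm) = −66(0−ω_arm)  ⇒  92·ω_arm = 26  ⇒  ω_arm = 13/46
exact speed ratio = 13/46

13/46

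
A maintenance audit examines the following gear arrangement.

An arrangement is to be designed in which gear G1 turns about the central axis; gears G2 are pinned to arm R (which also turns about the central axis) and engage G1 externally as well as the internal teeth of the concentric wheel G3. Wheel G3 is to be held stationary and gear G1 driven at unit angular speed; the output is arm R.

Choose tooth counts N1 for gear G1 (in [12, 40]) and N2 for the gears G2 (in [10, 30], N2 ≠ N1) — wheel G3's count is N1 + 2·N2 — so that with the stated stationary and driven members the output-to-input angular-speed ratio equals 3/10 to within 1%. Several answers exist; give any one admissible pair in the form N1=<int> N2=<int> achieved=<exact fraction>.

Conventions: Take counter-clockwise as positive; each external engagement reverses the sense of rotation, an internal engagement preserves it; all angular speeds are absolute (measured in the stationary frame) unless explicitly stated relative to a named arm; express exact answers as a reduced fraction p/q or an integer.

planetary set to be sized for 3/10 (Willis relation)
Willis with ω_ring = 0: ω_arm/ω_sun = N1/(N1+N3); set equal to 3/10  ⇒  N3/N1 = 1/(3/10) − 1 = 7/3
N3 = N1 + 2·N2  ⇒  N2/N1 = (N3/N1 − 1)/2 = (7/3 − 1)/2 = 2/3
smallest multiple with N1 ≥ 12 and N2 ≥ 10: k = 5  ⇒  N1 = 5·3 = 15, N2 = 5·2 = 10 (N1 ≤ 40, N2 ≤ 30, N2 ≠ N1 ✓), N3 = 15 + 2·10 = 35
check: N1/(N1+N3) with N1 = 15, N3 = 35 gives 3/10; |achieved − target| = 0 ≤ 3/1000 ✓

N1=15 N2=10 achieved=3/10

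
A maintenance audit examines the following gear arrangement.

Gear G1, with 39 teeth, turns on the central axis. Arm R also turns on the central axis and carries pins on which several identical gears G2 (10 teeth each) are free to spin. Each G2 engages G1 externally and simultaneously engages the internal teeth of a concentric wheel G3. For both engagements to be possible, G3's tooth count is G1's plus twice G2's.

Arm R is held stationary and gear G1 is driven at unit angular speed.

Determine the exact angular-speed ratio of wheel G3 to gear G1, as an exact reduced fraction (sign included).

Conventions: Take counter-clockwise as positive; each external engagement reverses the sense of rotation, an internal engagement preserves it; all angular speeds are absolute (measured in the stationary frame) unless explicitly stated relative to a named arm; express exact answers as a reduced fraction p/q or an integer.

class = planetary set [G3 = 39+2·10 = 59; Willis about the carrier]
ring teeth: 39 + 2·10 = 59
39(ω_sun−ω_arm) = −59(ω_ring−ω_arm),  ω_arm = 0, ω_sun = 1
ω_ring = 0 − (39/59)(1−0) = -39/59
ω_out/ω_in = -39/59

-39/59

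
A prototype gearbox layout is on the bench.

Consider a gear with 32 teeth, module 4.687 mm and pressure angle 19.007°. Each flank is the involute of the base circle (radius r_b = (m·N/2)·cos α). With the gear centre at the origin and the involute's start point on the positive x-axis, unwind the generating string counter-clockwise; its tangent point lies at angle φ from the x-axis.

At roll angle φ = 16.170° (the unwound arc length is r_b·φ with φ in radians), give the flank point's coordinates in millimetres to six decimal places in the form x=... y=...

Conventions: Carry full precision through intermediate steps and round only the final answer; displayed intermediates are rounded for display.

topology: single-mesh involute geometry — m = 4.687, N = 32
pitch radius r_p = m·N/2 = 4.687·32/2 = 74.992000
base radius r_b = r_p·cos α = 74.992000·cos 19.007° = 70.903346
roll angle φ = 16.170° = 0.28221974 rad
x = r_b·(cos φ + φ·sin φ) = 73.671024
y = r_b·(sin φ − φ·cos φ) = 0.527041

x=73.671024 y=0.527041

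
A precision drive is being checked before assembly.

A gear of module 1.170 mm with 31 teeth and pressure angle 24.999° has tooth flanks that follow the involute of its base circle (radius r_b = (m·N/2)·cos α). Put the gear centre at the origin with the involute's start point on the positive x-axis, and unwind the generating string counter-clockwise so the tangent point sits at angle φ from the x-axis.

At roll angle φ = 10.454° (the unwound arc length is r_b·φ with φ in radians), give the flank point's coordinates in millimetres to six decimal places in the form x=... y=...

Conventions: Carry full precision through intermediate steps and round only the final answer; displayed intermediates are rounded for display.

recognized (one wheel, involute flank): single-mesh tooth geometry, m = 1.170, N = 31
pitch radius r_p = m·N/2 = 1.170·31/2 = 18.135000
base radius r_b = r_p·cos α = 18.135000·cos 24.999° = 16.436025
roll angle φ = 10.454° = 0.18245672 rad
x = r_b·(cos φ + φ·sin φ) = 16.707334
y = r_b·(sin φ − φ·cos φ) = 0.033167

x=16.707334 y=0.033167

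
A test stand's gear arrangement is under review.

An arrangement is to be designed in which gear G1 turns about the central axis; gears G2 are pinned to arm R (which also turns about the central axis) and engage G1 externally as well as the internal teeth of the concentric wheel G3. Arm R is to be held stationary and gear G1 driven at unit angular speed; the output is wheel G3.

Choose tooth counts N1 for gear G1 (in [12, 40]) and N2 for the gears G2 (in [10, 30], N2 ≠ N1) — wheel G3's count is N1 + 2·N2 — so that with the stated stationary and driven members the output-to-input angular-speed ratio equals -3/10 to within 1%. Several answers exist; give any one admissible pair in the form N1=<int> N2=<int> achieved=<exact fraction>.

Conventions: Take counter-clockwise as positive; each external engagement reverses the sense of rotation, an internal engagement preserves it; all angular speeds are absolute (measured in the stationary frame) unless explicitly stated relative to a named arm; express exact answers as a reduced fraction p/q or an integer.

N1=12 N2=14 achieved=-3/10

class = planetary set [ratio -3/10 wanted; Willis about the carrier]
Willis with ω_arm = 0: ω_ring/ω_sun = −N1/N3; set equal to -3/10  ⇒  N3/N1 = −1/(-3/10) = 10/3
N3 = N1 + 2·N2  ⇒  N2/N1 = (N3/N1 − 1)/2 = (10/3 − 1)/2 = 7/6
smallest multiple with N1 ≥ 12 and N2 ≥ 10: k = 2  ⇒  N1 = 2·6 = 12, N2 = 2·7 = 14 (N1 ≤ 40, N2 ≤ 30, N2 ≠ N1 ✓), N3 = 12 + 2·14 = 40
check: −N1/N3 with N1 = 12, N3 = 40 gives -3/10; |achieved − target| = 0 ≤ 3/1000 ✓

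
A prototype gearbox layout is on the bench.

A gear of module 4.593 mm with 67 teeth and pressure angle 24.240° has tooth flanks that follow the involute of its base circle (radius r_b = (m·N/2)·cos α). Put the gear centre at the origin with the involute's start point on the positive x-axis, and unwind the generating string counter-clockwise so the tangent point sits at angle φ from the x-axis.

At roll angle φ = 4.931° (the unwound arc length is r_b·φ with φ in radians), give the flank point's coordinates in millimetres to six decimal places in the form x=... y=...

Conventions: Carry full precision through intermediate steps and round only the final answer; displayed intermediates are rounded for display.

single-mesh involute tooth geometry (67T wheel at module 4.593)
pitch radius r_p = m·N/2 = 4.593·67/2 = 153.865500
base radius r_b = r_p·cos α = 153.865500·cos 24.240° = 140.299750
roll angle φ = 4.931° = 0.08606219 rad
x = r_b·(cos φ + φ·sin φ) = 140.818368
y = r_b·(sin φ − φ·cos φ) = 0.029789

x=140.818368 y=0.029789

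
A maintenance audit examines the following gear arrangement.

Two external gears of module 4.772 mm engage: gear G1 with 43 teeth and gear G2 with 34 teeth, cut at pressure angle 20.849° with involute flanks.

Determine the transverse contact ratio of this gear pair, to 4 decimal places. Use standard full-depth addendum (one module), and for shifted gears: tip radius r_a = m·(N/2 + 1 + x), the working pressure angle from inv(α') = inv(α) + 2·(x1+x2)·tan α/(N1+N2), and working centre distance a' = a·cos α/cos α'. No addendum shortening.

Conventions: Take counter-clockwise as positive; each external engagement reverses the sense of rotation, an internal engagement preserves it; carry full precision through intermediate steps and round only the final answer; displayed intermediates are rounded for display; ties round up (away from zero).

class = single-mesh tooth geometry [involute pair 43T × 34T, m = 4.772]
base radii: r_b1 = 95.880052, r_b2 = 75.812134
tip radii: r_a1 = 107.370000, r_a2 = 85.896000
no profile shift: α' = α, a' = a
action lengths: √(r_a1²−r_b1²) = 48.325279, √(r_a2²−r_b2²) = 40.381223
base pitch p_b = π·m·cos α = 14.010050
CR = (48.325279 + 40.381223 − 183.722000·sin 20.84900°)/14.010050 = 1.664426
contact ratio ≈ 1.6644

1.6644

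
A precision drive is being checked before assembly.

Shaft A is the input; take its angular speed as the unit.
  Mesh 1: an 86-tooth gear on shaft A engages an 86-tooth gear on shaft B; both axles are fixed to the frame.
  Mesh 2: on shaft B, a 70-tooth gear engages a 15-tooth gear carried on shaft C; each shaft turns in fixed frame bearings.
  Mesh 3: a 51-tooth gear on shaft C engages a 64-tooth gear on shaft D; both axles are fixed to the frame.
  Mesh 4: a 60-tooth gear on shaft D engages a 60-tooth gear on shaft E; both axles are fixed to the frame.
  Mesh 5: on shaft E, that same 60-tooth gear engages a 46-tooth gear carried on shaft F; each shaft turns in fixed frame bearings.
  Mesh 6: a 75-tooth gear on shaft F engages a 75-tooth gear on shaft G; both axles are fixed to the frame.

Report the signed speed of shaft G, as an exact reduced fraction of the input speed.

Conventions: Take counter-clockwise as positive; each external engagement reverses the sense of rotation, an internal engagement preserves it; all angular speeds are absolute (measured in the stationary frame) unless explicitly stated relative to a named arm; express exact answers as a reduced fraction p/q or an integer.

6-mesh fixed-axis compound train (all bearings frame-fixed)
mesh 1 [86T→86T]: |ω|/ω_in = 1×86/86 = 1, sense flips to −
mesh 2 [70T→15T]: |ω|/ω_in = 1×70/15 = 14/3, sense flips to +
mesh 3 [51T→64T]: |ω|/ω_in = (14/3)×51/64 = 119/32, sense flips to −
mesh 4 [60T→60T]: |ω|/ω_in = (119/32)×60/60 = 119/32, sense flips to +
mesh 5 [60T→46T]: |ω|/ω_in = (119/32)×60/46 = 1785/368, sense flips to −
mesh 6 [75T→75T]: |ω|/ω_in = (1785/368)×75/75 = 1785/368, sense flips to +
signed output speed (× input speed) = 1785/368

1785/368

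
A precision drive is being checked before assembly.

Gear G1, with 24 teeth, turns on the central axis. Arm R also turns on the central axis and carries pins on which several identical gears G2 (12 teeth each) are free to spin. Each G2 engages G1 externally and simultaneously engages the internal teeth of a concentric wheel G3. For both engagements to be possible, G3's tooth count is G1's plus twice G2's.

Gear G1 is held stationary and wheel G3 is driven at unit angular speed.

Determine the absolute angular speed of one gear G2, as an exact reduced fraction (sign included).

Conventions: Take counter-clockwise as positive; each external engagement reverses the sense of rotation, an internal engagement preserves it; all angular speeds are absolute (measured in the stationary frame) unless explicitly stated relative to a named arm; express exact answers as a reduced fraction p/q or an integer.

2

recognized (axles ride arm R): planetary set, 24/12/48 teeth
ring teeth: 24 + 2·12 = 48
24(ω_sun−ω_arm) = −48(ω_ring−ω_arm),  ω_sun = 0, ω_ring = 1
24(0−ω_arm) = −48(1−ω_arm)  ⇒  72·ω_arm = 48  ⇒  ω_arm = 2/3
sun–planet mesh: 24·(0−2/3) = −12·(ω_p−ω_arm)  ⇒  ω_p−ω_arm = 4/3
ω_p = 2/3 + 4/3 = 2
exact speed ratio = 2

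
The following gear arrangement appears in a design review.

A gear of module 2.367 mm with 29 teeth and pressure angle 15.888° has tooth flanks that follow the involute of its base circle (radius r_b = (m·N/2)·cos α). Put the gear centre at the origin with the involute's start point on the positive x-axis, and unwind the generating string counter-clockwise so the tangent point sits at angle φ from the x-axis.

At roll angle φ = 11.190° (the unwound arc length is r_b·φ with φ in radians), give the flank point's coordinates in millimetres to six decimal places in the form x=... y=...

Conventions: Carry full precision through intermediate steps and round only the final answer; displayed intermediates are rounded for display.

single-mesh involute tooth geometry (29T wheel at module 2.367)
pitch radius r_p = m·N/2 = 2.367·29/2 = 34.321500
base radius r_b = r_p·cos α = 34.321500·cos 15.888° = 33.010373
roll angle φ = 11.190° = 0.19530234 rad
x = r_b·(cos φ + φ·sin φ) = 33.633940
y = r_b·(sin φ − φ·cos φ) = 0.081657

x=33.633940 y=0.081657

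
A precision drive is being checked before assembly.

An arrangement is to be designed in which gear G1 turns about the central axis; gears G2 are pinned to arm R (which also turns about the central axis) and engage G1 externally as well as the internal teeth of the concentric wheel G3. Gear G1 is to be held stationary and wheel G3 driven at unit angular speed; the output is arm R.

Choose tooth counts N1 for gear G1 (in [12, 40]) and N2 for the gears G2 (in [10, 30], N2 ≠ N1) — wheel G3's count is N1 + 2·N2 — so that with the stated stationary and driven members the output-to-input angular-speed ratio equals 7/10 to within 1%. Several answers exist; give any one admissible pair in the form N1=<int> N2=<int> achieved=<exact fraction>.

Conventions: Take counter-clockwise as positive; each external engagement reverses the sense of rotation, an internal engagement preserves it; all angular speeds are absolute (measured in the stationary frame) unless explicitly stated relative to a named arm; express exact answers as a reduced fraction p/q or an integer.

N1=15 N2=10 achieved=7/10

design class (target 7/10): planetary set
Willis with ω_sun = 0: ω_arm/ω_ring = N3/(N1+N3); set equal to 7/10  ⇒  N3/N1 = (7/10)/(1 − 7/10) = 7/3
N3 = N1 + 2·N2  ⇒  N2/N1 = (N3/N1 − 1)/2 = (7/3 − 1)/2 = 2/3
smallest multiple with N1 ≥ 12 and N2 ≥ 10: k = 5  ⇒  N1 = 5·3 = 15, N2 = 5·2 = 10 (N1 ≤ 40, N2 ≤ 30, N2 ≠ N1 ✓), N3 = 15 + 2·10 = 35
check: N3/(N1+N3) with N1 = 15, N3 = 35 gives 7/10; |achieved − target| = 0 ≤ 7/1000 ✓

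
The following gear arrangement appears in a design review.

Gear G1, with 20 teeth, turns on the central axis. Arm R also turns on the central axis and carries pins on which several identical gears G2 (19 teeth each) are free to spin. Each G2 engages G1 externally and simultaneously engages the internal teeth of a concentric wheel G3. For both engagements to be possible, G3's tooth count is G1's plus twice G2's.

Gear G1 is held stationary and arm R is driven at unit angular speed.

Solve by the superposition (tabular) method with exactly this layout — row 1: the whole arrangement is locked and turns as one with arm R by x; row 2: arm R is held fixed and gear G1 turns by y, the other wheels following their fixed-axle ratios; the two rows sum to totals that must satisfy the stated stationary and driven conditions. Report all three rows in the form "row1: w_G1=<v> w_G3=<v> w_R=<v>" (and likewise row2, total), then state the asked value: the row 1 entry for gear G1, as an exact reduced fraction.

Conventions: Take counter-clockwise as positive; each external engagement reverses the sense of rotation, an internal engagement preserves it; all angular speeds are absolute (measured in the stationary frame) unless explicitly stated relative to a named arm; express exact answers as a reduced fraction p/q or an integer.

row1: w_G1=1 w_G3=1 w_R=1
row2: w_G1=-1 w_G3=10/29 w_R=0
total: w_G1=0 w_G3=39/29 w_R=1
asked value: 1

planetary set (20T centre, 19T on arm, 58T internal) — Willis relation
row 1: whole set turns with the arm by x
row 2 (arm held, sun turns y): ω_ring = −(20/58)·y, ω_arm = 0
boundary: total ω_sun = x + y = 0 and total ω_arm = x = 1  ⇒  y = -1, x = 1
row 2 ring = −(20/58)·(-1) = 10/29
totals (row 1 + row 2): sun 1 + (-1) = 0, ring 1 + 10/29 = 39/29, arm 1 + 0 = 1
asked cell (row1, sun) = 1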